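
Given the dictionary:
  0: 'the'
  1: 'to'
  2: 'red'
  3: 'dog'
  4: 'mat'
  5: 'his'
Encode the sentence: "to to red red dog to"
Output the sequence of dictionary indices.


Look up each word in the dictionary:
  'to' -> 1
  'to' -> 1
  'red' -> 2
  'red' -> 2
  'dog' -> 3
  'to' -> 1

Encoded: [1, 1, 2, 2, 3, 1]


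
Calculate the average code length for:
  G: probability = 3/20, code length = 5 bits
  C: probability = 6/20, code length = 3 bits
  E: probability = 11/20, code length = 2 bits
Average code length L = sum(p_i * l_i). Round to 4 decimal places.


Weighted contributions p_i * l_i:
  G: (3/20) * 5 = 15/20
  C: (6/20) * 3 = 18/20
  E: (11/20) * 2 = 22/20
Sum = (15 + 18 + 22)/20 = 55/20

L = 55/20 = 2.7500 bits/symbol


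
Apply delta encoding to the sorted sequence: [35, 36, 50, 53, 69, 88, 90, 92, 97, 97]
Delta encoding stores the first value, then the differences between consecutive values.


First value: 35
Deltas:
  36 - 35 = 1
  50 - 36 = 14
  53 - 50 = 3
  69 - 53 = 16
  88 - 69 = 19
  90 - 88 = 2
  92 - 90 = 2
  97 - 92 = 5
  97 - 97 = 0


Delta encoded: [35, 1, 14, 3, 16, 19, 2, 2, 5, 0]


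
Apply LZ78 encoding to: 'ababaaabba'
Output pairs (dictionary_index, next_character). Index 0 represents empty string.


LZ78 encoding steps:
Dictionary: {0: ''}
Step 1: w='' (idx 0), next='a' -> output (0, 'a'), add 'a' as idx 1
Step 2: w='' (idx 0), next='b' -> output (0, 'b'), add 'b' as idx 2
Step 3: w='a' (idx 1), next='b' -> output (1, 'b'), add 'ab' as idx 3
Step 4: w='a' (idx 1), next='a' -> output (1, 'a'), add 'aa' as idx 4
Step 5: w='ab' (idx 3), next='b' -> output (3, 'b'), add 'abb' as idx 5
Step 6: w='a' (idx 1), end of input -> output (1, '')


Encoded: [(0, 'a'), (0, 'b'), (1, 'b'), (1, 'a'), (3, 'b'), (1, '')]


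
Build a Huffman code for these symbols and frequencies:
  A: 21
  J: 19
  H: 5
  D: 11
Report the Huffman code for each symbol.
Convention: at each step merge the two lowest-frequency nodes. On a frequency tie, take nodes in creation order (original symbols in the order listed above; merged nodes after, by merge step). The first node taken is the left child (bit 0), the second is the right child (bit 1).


Huffman tree construction:
Step 1: Merge H(5) + D(11) = 16
Step 2: Merge (H+D)(16) + J(19) = 35
Step 3: Merge A(21) + ((H+D)+J)(35) = 56
Read each symbol's code off the tree from the root (left child = 0, right child = 1).

Codes:
  A: 0 (length 1)
  J: 11 (length 2)
  H: 100 (length 3)
  D: 101 (length 3)
Average code length: 107/56 = 1.9107 bits/symbol


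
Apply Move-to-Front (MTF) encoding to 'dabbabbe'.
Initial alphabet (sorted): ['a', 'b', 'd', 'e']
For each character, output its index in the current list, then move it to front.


MTF encoding:
'd': index 2 in ['a', 'b', 'd', 'e'] -> ['d', 'a', 'b', 'e']
'a': index 1 in ['d', 'a', 'b', 'e'] -> ['a', 'd', 'b', 'e']
'b': index 2 in ['a', 'd', 'b', 'e'] -> ['b', 'a', 'd', 'e']
'b': index 0 in ['b', 'a', 'd', 'e'] -> ['b', 'a', 'd', 'e']
'a': index 1 in ['b', 'a', 'd', 'e'] -> ['a', 'b', 'd', 'e']
'b': index 1 in ['a', 'b', 'd', 'e'] -> ['b', 'a', 'd', 'e']
'b': index 0 in ['b', 'a', 'd', 'e'] -> ['b', 'a', 'd', 'e']
'e': index 3 in ['b', 'a', 'd', 'e'] -> ['e', 'b', 'a', 'd']


Output: [2, 1, 2, 0, 1, 1, 0, 3]


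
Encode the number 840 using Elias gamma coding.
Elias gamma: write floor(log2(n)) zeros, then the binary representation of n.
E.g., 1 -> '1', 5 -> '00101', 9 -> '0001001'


num_bits = floor(log2(840)) + 1 = 10
leading_zeros = num_bits - 1 = 9
binary(840) = 1101001000

Elias gamma(840) = '000000000' + '1101001000' = 0000000001101001000 (19 bits)


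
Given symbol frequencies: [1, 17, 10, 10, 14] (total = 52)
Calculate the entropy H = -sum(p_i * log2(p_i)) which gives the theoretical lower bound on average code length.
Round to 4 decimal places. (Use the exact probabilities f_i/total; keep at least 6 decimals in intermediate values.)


Per-symbol terms -p_i * log2(p_i) with p_i = f_i/52:
  p = 1/52 = 0.019231: log2(p) = -5.700440, -p*log2(p) = 0.109624
  p = 17/52 = 0.326923: log2(p) = -1.612977, -p*log2(p) = 0.527319
  p = 10/52 = 0.192308: log2(p) = -2.378512, -p*log2(p) = 0.457406
  p = 10/52 = 0.192308: log2(p) = -2.378512, -p*log2(p) = 0.457406
  p = 14/52 = 0.269231: log2(p) = -1.893085, -p*log2(p) = 0.509677
H = 0.109624 + 0.527319 + 0.457406 + 0.457406 + 0.509677 = 2.061432

H = 2.0614 bits/symbol


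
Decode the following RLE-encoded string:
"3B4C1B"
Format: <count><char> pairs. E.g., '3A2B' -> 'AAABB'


Expanding each <count><char> pair:
  3B -> 'BBB'
  4C -> 'CCCC'
  1B -> 'B'

Decoded = BBBCCCCB


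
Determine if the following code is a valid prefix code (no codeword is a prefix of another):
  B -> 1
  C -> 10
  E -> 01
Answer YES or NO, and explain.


Checking each pair (does one codeword prefix another?):
  B='1' vs C='10': prefix -- VIOLATION

NO -- this is NOT a valid prefix code. B (1) is a prefix of C (10).


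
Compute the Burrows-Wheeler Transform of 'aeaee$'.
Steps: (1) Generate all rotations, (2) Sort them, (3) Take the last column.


Rotations (sorted):
  0: $aeaee -> last char: e
  1: aeaee$ -> last char: $
  2: aee$ae -> last char: e
  3: e$aeae -> last char: e
  4: eaee$a -> last char: a
  5: ee$aea -> last char: a


BWT = e$eeaa


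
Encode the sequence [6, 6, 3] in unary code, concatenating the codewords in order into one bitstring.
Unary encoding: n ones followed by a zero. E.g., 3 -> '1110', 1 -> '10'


Encode each number as n ones followed by a terminating 0:
  6 -> 1111110 (7 bits)
  6 -> 1111110 (7 bits)
  3 -> 1110 (4 bits)
Total length = 7 + 7 + 4 = 18 bits.

Unary([6, 6, 3]) = 111111011111101110 (18 bits)


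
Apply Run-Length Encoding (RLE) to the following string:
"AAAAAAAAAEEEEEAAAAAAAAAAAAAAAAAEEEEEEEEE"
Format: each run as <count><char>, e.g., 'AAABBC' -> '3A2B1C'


Scanning runs left to right:
  i=0: run of 'A' x 9 -> '9A'
  i=9: run of 'E' x 5 -> '5E'
  i=14: run of 'A' x 17 -> '17A'
  i=31: run of 'E' x 9 -> '9E'

RLE = 9A5E17A9E


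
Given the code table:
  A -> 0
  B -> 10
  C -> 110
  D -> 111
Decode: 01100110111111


Decoding:
0 -> A
110 -> C
0 -> A
110 -> C
111 -> D
111 -> D


Result: ACACDD


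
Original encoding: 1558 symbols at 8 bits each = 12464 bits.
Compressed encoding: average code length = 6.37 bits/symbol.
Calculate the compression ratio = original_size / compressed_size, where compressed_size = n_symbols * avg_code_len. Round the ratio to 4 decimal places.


original_size = n_symbols * orig_bits = 1558 * 8 = 12464 bits
compressed_size = n_symbols * avg_code_len = 1558 * 6.37 = 9924.46 bits
ratio = original_size / compressed_size = 12464 / 9924.46 = 1.2559

Compression ratio = 1.2559


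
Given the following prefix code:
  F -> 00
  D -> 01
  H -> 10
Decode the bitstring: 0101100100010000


Decoding step by step:
Bits 01 -> D
Bits 01 -> D
Bits 10 -> H
Bits 01 -> D
Bits 00 -> F
Bits 01 -> D
Bits 00 -> F
Bits 00 -> F


Decoded message: DDHDFDFF


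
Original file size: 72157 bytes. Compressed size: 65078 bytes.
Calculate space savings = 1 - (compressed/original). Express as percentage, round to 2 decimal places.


ratio = compressed/original = 65078/72157 = 0.901894
savings = 1 - ratio = 1 - 0.901894 = 0.098106
as a percentage: 0.098106 * 100 = 9.81%

Space savings = 1 - 65078/72157 = 9.81%


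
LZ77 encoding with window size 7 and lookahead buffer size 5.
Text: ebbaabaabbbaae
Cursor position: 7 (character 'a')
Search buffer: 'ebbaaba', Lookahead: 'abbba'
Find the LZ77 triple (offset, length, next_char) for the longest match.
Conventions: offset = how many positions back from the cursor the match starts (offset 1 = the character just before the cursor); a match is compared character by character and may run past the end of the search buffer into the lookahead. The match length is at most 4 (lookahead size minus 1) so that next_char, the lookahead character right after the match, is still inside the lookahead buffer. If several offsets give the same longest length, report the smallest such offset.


Try each offset into the search buffer:
  offset=1 (pos 6, char 'a'): match length 1
  offset=2 (pos 5, char 'b'): match length 0
  offset=3 (pos 4, char 'a'): match length 2
  offset=4 (pos 3, char 'a'): match length 1
  offset=5 (pos 2, char 'b'): match length 0
  offset=6 (pos 1, char 'b'): match length 0
  offset=7 (pos 0, char 'e'): match length 0
Longest match has length 2 at offset 3.
next_char = character at position 7 + 2 = 9 -> 'b'

Best match: offset=3, length=2 (matching 'ab' starting at position 4)
LZ77 triple: (3, 2, 'b')


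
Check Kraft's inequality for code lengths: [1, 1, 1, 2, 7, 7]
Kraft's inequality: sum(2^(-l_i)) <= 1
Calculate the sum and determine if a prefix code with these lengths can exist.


Sum = 2^(-1) + 2^(-1) + 2^(-1) + 2^(-2) + 2^(-7) + 2^(-7)
    = 0.5 + 0.5 + 0.5 + 0.25 + 0.0078125 + 0.0078125
    = 226/128 = 1.765625
Since 1.765625 > 1, Kraft's inequality is NOT satisfied.
A prefix code with these lengths CANNOT exist.

Kraft sum = 1.765625. Not satisfied.


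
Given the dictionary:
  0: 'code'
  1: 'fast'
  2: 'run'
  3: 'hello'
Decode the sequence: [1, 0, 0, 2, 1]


Look up each index in the dictionary:
  1 -> 'fast'
  0 -> 'code'
  0 -> 'code'
  2 -> 'run'
  1 -> 'fast'

Decoded: "fast code code run fast"


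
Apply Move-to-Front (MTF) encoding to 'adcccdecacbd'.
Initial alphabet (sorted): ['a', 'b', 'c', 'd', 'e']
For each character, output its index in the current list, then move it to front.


MTF encoding:
'a': index 0 in ['a', 'b', 'c', 'd', 'e'] -> ['a', 'b', 'c', 'd', 'e']
'd': index 3 in ['a', 'b', 'c', 'd', 'e'] -> ['d', 'a', 'b', 'c', 'e']
'c': index 3 in ['d', 'a', 'b', 'c', 'e'] -> ['c', 'd', 'a', 'b', 'e']
'c': index 0 in ['c', 'd', 'a', 'b', 'e'] -> ['c', 'd', 'a', 'b', 'e']
'c': index 0 in ['c', 'd', 'a', 'b', 'e'] -> ['c', 'd', 'a', 'b', 'e']
'd': index 1 in ['c', 'd', 'a', 'b', 'e'] -> ['d', 'c', 'a', 'b', 'e']
'e': index 4 in ['d', 'c', 'a', 'b', 'e'] -> ['e', 'd', 'c', 'a', 'b']
'c': index 2 in ['e', 'd', 'c', 'a', 'b'] -> ['c', 'e', 'd', 'a', 'b']
'a': index 3 in ['c', 'e', 'd', 'a', 'b'] -> ['a', 'c', 'e', 'd', 'b']
'c': index 1 in ['a', 'c', 'e', 'd', 'b'] -> ['c', 'a', 'e', 'd', 'b']
'b': index 4 in ['c', 'a', 'e', 'd', 'b'] -> ['b', 'c', 'a', 'e', 'd']
'd': index 4 in ['b', 'c', 'a', 'e', 'd'] -> ['d', 'b', 'c', 'a', 'e']


Output: [0, 3, 3, 0, 0, 1, 4, 2, 3, 1, 4, 4]


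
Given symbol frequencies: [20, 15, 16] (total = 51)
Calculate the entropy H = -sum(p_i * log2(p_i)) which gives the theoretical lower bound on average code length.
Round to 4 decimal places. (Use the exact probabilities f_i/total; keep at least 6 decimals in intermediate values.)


Per-symbol terms -p_i * log2(p_i) with p_i = f_i/51:
  p = 20/51 = 0.392157: log2(p) = -1.350497, -p*log2(p) = 0.529607
  p = 15/51 = 0.294118: log2(p) = -1.765535, -p*log2(p) = 0.519275
  p = 16/51 = 0.313725: log2(p) = -1.672425, -p*log2(p) = 0.524682
H = 0.529607 + 0.519275 + 0.524682 = 1.573564

H = 1.5736 bits/symbol


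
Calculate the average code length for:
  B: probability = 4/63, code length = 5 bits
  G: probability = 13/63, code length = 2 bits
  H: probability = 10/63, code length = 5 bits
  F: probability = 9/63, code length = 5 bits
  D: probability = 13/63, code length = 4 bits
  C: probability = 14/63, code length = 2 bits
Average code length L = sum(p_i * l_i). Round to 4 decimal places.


Weighted contributions p_i * l_i:
  B: (4/63) * 5 = 20/63
  G: (13/63) * 2 = 26/63
  H: (10/63) * 5 = 50/63
  F: (9/63) * 5 = 45/63
  D: (13/63) * 4 = 52/63
  C: (14/63) * 2 = 28/63
Sum = (20 + 26 + 50 + 45 + 52 + 28)/63 = 221/63

L = 221/63 = 3.5079 bits/symbol


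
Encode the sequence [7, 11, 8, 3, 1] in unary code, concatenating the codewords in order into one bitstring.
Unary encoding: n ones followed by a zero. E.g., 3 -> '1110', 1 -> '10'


Encode each number as n ones followed by a terminating 0:
  7 -> 11111110 (8 bits)
  11 -> 111111111110 (12 bits)
  8 -> 111111110 (9 bits)
  3 -> 1110 (4 bits)
  1 -> 10 (2 bits)
Total length = 8 + 12 + 9 + 4 + 2 = 35 bits.

Unary([7, 11, 8, 3, 1]) = 11111110111111111110111111110111010 (35 bits)


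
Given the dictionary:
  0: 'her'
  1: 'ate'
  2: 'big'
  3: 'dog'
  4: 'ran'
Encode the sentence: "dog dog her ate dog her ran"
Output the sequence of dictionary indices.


Look up each word in the dictionary:
  'dog' -> 3
  'dog' -> 3
  'her' -> 0
  'ate' -> 1
  'dog' -> 3
  'her' -> 0
  'ran' -> 4

Encoded: [3, 3, 0, 1, 3, 0, 4]


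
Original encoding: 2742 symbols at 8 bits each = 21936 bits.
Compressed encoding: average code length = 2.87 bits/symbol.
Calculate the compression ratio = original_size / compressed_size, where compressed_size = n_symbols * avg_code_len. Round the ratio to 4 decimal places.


original_size = n_symbols * orig_bits = 2742 * 8 = 21936 bits
compressed_size = n_symbols * avg_code_len = 2742 * 2.87 = 7869.54 bits
ratio = original_size / compressed_size = 21936 / 7869.54 = 2.7875

Compression ratio = 2.7875


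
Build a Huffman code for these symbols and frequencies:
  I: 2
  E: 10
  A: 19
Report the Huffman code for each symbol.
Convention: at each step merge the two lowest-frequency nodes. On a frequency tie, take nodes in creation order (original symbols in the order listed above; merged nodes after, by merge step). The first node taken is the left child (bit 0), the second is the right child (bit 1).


Huffman tree construction:
Step 1: Merge I(2) + E(10) = 12
Step 2: Merge (I+E)(12) + A(19) = 31
Read each symbol's code off the tree from the root (left child = 0, right child = 1).

Codes:
  I: 00 (length 2)
  E: 01 (length 2)
  A: 1 (length 1)
Average code length: 43/31 = 1.3871 bits/symbol


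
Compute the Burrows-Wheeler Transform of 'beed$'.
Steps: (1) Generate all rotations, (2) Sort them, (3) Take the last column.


Rotations (sorted):
  0: $beed -> last char: d
  1: beed$ -> last char: $
  2: d$bee -> last char: e
  3: ed$be -> last char: e
  4: eed$b -> last char: b


BWT = d$eeb


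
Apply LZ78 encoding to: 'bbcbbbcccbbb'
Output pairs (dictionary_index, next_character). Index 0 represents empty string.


LZ78 encoding steps:
Dictionary: {0: ''}
Step 1: w='' (idx 0), next='b' -> output (0, 'b'), add 'b' as idx 1
Step 2: w='b' (idx 1), next='c' -> output (1, 'c'), add 'bc' as idx 2
Step 3: w='b' (idx 1), next='b' -> output (1, 'b'), add 'bb' as idx 3
Step 4: w='bc' (idx 2), next='c' -> output (2, 'c'), add 'bcc' as idx 4
Step 5: w='' (idx 0), next='c' -> output (0, 'c'), add 'c' as idx 5
Step 6: w='bb' (idx 3), next='b' -> output (3, 'b'), add 'bbb' as idx 6


Encoded: [(0, 'b'), (1, 'c'), (1, 'b'), (2, 'c'), (0, 'c'), (3, 'b')]


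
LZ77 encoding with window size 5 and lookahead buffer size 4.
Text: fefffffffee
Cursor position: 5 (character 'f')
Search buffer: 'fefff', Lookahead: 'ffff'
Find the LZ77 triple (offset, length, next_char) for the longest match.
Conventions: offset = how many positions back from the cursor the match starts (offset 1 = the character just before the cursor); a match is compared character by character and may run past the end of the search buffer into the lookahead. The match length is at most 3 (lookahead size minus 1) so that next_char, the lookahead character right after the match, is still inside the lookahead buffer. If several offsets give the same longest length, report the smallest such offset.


Try each offset into the search buffer:
  offset=1 (pos 4, char 'f'): match length 3
  offset=2 (pos 3, char 'f'): match length 3
  offset=3 (pos 2, char 'f'): match length 3
  offset=4 (pos 1, char 'e'): match length 0
  offset=5 (pos 0, char 'f'): match length 1
Longest match has length 3, found at offsets 1, 2, 3; take the smallest, offset 1.
next_char = character at position 5 + 3 = 8 -> 'f'

Best match: offset=1, length=3 (matching 'fff' starting at position 4)
LZ77 triple: (1, 3, 'f')


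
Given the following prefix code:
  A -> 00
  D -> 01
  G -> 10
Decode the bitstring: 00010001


Decoding step by step:
Bits 00 -> A
Bits 01 -> D
Bits 00 -> A
Bits 01 -> D


Decoded message: ADAD


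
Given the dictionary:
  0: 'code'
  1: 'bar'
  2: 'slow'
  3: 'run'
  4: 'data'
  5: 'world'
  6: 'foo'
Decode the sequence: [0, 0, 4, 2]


Look up each index in the dictionary:
  0 -> 'code'
  0 -> 'code'
  4 -> 'data'
  2 -> 'slow'

Decoded: "code code data slow"


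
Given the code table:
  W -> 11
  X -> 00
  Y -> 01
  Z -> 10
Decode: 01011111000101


Decoding:
01 -> Y
01 -> Y
11 -> W
11 -> W
00 -> X
01 -> Y
01 -> Y


Result: YYWWXYY


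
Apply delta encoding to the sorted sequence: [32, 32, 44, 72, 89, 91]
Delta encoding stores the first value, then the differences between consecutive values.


First value: 32
Deltas:
  32 - 32 = 0
  44 - 32 = 12
  72 - 44 = 28
  89 - 72 = 17
  91 - 89 = 2


Delta encoded: [32, 0, 12, 28, 17, 2]


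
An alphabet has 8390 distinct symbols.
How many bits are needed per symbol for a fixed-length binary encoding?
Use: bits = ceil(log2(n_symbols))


log2(8390) = 13.0345
Bracket: 2^13 = 8192 < 8390 <= 2^14 = 16384
So ceil(log2(8390)) = 14

bits = ceil(log2(8390)) = ceil(13.0345) = 14 bits


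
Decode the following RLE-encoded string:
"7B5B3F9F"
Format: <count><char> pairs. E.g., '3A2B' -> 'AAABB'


Expanding each <count><char> pair:
  7B -> 'BBBBBBB'
  5B -> 'BBBBB'
  3F -> 'FFF'
  9F -> 'FFFFFFFFF'

Decoded = BBBBBBBBBBBBFFFFFFFFFFFF


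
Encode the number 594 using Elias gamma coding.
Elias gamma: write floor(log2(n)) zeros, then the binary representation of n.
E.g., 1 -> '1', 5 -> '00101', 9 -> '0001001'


num_bits = floor(log2(594)) + 1 = 10
leading_zeros = num_bits - 1 = 9
binary(594) = 1001010010

Elias gamma(594) = '000000000' + '1001010010' = 0000000001001010010 (19 bits)


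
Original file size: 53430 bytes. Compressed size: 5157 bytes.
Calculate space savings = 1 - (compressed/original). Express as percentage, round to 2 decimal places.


ratio = compressed/original = 5157/53430 = 0.096519
savings = 1 - ratio = 1 - 0.096519 = 0.903481
as a percentage: 0.903481 * 100 = 90.35%

Space savings = 1 - 5157/53430 = 90.35%


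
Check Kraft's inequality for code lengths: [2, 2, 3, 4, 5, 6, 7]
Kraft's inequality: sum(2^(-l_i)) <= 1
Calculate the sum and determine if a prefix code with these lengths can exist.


Sum = 2^(-2) + 2^(-2) + 2^(-3) + 2^(-4) + 2^(-5) + 2^(-6) + 2^(-7)
    = 0.25 + 0.25 + 0.125 + 0.0625 + 0.03125 + 0.015625 + 0.0078125
    = 95/128 = 0.7421875
Since 0.7421875 <= 1, Kraft's inequality IS satisfied.
A prefix code with these lengths CAN exist.

Kraft sum = 0.7421875. Satisfied.


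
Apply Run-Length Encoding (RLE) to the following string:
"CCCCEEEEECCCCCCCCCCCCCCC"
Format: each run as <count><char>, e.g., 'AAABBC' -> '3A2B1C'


Scanning runs left to right:
  i=0: run of 'C' x 4 -> '4C'
  i=4: run of 'E' x 5 -> '5E'
  i=9: run of 'C' x 15 -> '15C'

RLE = 4C5E15C


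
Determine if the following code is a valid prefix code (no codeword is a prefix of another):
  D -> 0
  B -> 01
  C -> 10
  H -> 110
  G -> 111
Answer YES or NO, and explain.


Checking each pair (does one codeword prefix another?):
  D='0' vs B='01': prefix -- VIOLATION

NO -- this is NOT a valid prefix code. D (0) is a prefix of B (01).


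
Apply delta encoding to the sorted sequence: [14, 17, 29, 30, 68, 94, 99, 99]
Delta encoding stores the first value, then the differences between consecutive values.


First value: 14
Deltas:
  17 - 14 = 3
  29 - 17 = 12
  30 - 29 = 1
  68 - 30 = 38
  94 - 68 = 26
  99 - 94 = 5
  99 - 99 = 0


Delta encoded: [14, 3, 12, 1, 38, 26, 5, 0]


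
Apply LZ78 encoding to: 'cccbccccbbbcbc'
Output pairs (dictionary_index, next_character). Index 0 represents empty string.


LZ78 encoding steps:
Dictionary: {0: ''}
Step 1: w='' (idx 0), next='c' -> output (0, 'c'), add 'c' as idx 1
Step 2: w='c' (idx 1), next='c' -> output (1, 'c'), add 'cc' as idx 2
Step 3: w='' (idx 0), next='b' -> output (0, 'b'), add 'b' as idx 3
Step 4: w='cc' (idx 2), next='c' -> output (2, 'c'), add 'ccc' as idx 4
Step 5: w='c' (idx 1), next='b' -> output (1, 'b'), add 'cb' as idx 5
Step 6: w='b' (idx 3), next='b' -> output (3, 'b'), add 'bb' as idx 6
Step 7: w='cb' (idx 5), next='c' -> output (5, 'c'), add 'cbc' as idx 7


Encoded: [(0, 'c'), (1, 'c'), (0, 'b'), (2, 'c'), (1, 'b'), (3, 'b'), (5, 'c')]


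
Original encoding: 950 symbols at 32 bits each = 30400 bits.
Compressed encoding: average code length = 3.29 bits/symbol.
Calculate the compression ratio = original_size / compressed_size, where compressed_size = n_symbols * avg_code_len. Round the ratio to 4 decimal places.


original_size = n_symbols * orig_bits = 950 * 32 = 30400 bits
compressed_size = n_symbols * avg_code_len = 950 * 3.29 = 3125.5 bits
ratio = original_size / compressed_size = 30400 / 3125.5 = 9.7264

Compression ratio = 9.7264


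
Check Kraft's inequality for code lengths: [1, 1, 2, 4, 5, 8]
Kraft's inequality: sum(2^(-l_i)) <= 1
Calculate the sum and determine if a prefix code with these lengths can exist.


Sum = 2^(-1) + 2^(-1) + 2^(-2) + 2^(-4) + 2^(-5) + 2^(-8)
    = 0.5 + 0.5 + 0.25 + 0.0625 + 0.03125 + 0.00390625
    = 345/256 = 1.34765625
Since 1.34765625 > 1, Kraft's inequality is NOT satisfied.
A prefix code with these lengths CANNOT exist.

Kraft sum = 1.34765625. Not satisfied.


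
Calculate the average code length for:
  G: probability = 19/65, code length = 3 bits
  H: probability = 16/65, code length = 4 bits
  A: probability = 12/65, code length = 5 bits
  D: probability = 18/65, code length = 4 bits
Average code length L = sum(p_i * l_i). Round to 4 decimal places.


Weighted contributions p_i * l_i:
  G: (19/65) * 3 = 57/65
  H: (16/65) * 4 = 64/65
  A: (12/65) * 5 = 60/65
  D: (18/65) * 4 = 72/65
Sum = (57 + 64 + 60 + 72)/65 = 253/65

L = 253/65 = 3.8923 bits/symbol


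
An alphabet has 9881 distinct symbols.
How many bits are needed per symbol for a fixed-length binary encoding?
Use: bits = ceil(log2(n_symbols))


log2(9881) = 13.2704
Bracket: 2^13 = 8192 < 9881 <= 2^14 = 16384
So ceil(log2(9881)) = 14

bits = ceil(log2(9881)) = ceil(13.2704) = 14 bits


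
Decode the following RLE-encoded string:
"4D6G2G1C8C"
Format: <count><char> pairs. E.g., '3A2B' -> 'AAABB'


Expanding each <count><char> pair:
  4D -> 'DDDD'
  6G -> 'GGGGGG'
  2G -> 'GG'
  1C -> 'C'
  8C -> 'CCCCCCCC'

Decoded = DDDDGGGGGGGGCCCCCCCCC


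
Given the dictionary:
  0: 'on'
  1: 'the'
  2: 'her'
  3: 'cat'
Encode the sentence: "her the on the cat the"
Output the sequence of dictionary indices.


Look up each word in the dictionary:
  'her' -> 2
  'the' -> 1
  'on' -> 0
  'the' -> 1
  'cat' -> 3
  'the' -> 1

Encoded: [2, 1, 0, 1, 3, 1]


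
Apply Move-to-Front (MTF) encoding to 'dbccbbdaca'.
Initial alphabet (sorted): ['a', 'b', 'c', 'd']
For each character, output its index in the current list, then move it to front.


MTF encoding:
'd': index 3 in ['a', 'b', 'c', 'd'] -> ['d', 'a', 'b', 'c']
'b': index 2 in ['d', 'a', 'b', 'c'] -> ['b', 'd', 'a', 'c']
'c': index 3 in ['b', 'd', 'a', 'c'] -> ['c', 'b', 'd', 'a']
'c': index 0 in ['c', 'b', 'd', 'a'] -> ['c', 'b', 'd', 'a']
'b': index 1 in ['c', 'b', 'd', 'a'] -> ['b', 'c', 'd', 'a']
'b': index 0 in ['b', 'c', 'd', 'a'] -> ['b', 'c', 'd', 'a']
'd': index 2 in ['b', 'c', 'd', 'a'] -> ['d', 'b', 'c', 'a']
'a': index 3 in ['d', 'b', 'c', 'a'] -> ['a', 'd', 'b', 'c']
'c': index 3 in ['a', 'd', 'b', 'c'] -> ['c', 'a', 'd', 'b']
'a': index 1 in ['c', 'a', 'd', 'b'] -> ['a', 'c', 'd', 'b']


Output: [3, 2, 3, 0, 1, 0, 2, 3, 3, 1]


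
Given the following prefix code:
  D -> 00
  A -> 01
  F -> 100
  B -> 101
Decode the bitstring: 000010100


Decoding step by step:
Bits 00 -> D
Bits 00 -> D
Bits 101 -> B
Bits 00 -> D


Decoded message: DDBD


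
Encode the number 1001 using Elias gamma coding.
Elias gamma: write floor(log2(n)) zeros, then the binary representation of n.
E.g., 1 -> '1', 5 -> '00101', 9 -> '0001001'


num_bits = floor(log2(1001)) + 1 = 10
leading_zeros = num_bits - 1 = 9
binary(1001) = 1111101001

Elias gamma(1001) = '000000000' + '1111101001' = 0000000001111101001 (19 bits)


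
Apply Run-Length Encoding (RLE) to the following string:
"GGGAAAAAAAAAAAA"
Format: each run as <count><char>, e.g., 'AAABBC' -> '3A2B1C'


Scanning runs left to right:
  i=0: run of 'G' x 3 -> '3G'
  i=3: run of 'A' x 12 -> '12A'

RLE = 3G12A


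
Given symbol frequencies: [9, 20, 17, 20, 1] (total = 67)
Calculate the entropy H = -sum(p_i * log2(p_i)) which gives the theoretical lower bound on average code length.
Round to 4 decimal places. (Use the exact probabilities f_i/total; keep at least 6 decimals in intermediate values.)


Per-symbol terms -p_i * log2(p_i) with p_i = f_i/67:
  p = 9/67 = 0.134328: log2(p) = -2.896164, -p*log2(p) = 0.389037
  p = 20/67 = 0.298507: log2(p) = -1.744161, -p*log2(p) = 0.520645
  p = 17/67 = 0.253731: log2(p) = -1.978626, -p*log2(p) = 0.502040
  p = 20/67 = 0.298507: log2(p) = -1.744161, -p*log2(p) = 0.520645
  p = 1/67 = 0.014925: log2(p) = -6.066089, -p*log2(p) = 0.090539
H = 0.389037 + 0.520645 + 0.502040 + 0.520645 + 0.090539 = 2.022906

H = 2.0229 bits/symbol


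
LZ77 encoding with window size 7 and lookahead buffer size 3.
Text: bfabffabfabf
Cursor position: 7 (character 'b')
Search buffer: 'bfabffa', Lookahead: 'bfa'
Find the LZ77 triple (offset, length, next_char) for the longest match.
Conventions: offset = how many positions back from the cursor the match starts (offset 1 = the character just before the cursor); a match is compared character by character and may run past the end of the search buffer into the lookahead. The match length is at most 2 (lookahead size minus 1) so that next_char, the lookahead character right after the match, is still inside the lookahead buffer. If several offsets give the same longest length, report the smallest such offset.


Try each offset into the search buffer:
  offset=1 (pos 6, char 'a'): match length 0
  offset=2 (pos 5, char 'f'): match length 0
  offset=3 (pos 4, char 'f'): match length 0
  offset=4 (pos 3, char 'b'): match length 2
  offset=5 (pos 2, char 'a'): match length 0
  offset=6 (pos 1, char 'f'): match length 0
  offset=7 (pos 0, char 'b'): match length 2
Longest match has length 2, found at offsets 4, 7; take the smallest, offset 4.
next_char = character at position 7 + 2 = 9 -> 'a'

Best match: offset=4, length=2 (matching 'bf' starting at position 3)
LZ77 triple: (4, 2, 'a')


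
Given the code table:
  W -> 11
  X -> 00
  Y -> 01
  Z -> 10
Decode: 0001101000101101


Decoding:
00 -> X
01 -> Y
10 -> Z
10 -> Z
00 -> X
10 -> Z
11 -> W
01 -> Y


Result: XYZZXZWY


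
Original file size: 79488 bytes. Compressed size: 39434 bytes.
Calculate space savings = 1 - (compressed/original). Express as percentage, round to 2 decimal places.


ratio = compressed/original = 39434/79488 = 0.4961
savings = 1 - ratio = 1 - 0.4961 = 0.5039
as a percentage: 0.5039 * 100 = 50.39%

Space savings = 1 - 39434/79488 = 50.39%


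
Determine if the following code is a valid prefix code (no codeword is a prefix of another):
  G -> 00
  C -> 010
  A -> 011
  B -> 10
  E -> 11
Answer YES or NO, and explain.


Checking each pair (does one codeword prefix another?):
  G='00' vs C='010': no prefix
  G='00' vs A='011': no prefix
  G='00' vs B='10': no prefix
  G='00' vs E='11': no prefix
  C='010' vs G='00': no prefix
  C='010' vs A='011': no prefix
  C='010' vs B='10': no prefix
  C='010' vs E='11': no prefix
  A='011' vs G='00': no prefix
  A='011' vs C='010': no prefix
  A='011' vs B='10': no prefix
  A='011' vs E='11': no prefix
  B='10' vs G='00': no prefix
  B='10' vs C='010': no prefix
  B='10' vs A='011': no prefix
  B='10' vs E='11': no prefix
  E='11' vs G='00': no prefix
  E='11' vs C='010': no prefix
  E='11' vs A='011': no prefix
  E='11' vs B='10': no prefix
No violation found over all pairs.

YES -- this is a valid prefix code. No codeword is a prefix of any other codeword.


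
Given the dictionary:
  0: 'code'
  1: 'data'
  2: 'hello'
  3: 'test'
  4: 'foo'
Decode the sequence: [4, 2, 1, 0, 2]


Look up each index in the dictionary:
  4 -> 'foo'
  2 -> 'hello'
  1 -> 'data'
  0 -> 'code'
  2 -> 'hello'

Decoded: "foo hello data code hello"


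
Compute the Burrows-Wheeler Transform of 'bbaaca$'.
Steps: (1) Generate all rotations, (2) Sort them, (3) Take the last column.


Rotations (sorted):
  0: $bbaaca -> last char: a
  1: a$bbaac -> last char: c
  2: aaca$bb -> last char: b
  3: aca$bba -> last char: a
  4: baaca$b -> last char: b
  5: bbaaca$ -> last char: $
  6: ca$bbaa -> last char: a


BWT = acbab$a


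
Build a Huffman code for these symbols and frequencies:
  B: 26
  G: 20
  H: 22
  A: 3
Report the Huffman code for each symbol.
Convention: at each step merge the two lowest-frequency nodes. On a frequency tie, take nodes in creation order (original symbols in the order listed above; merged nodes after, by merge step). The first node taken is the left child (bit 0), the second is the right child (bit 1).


Huffman tree construction:
Step 1: Merge A(3) + G(20) = 23
Step 2: Merge H(22) + (A+G)(23) = 45
Step 3: Merge B(26) + (H+(A+G))(45) = 71
Read each symbol's code off the tree from the root (left child = 0, right child = 1).

Codes:
  B: 0 (length 1)
  G: 111 (length 3)
  H: 10 (length 2)
  A: 110 (length 3)
Average code length: 139/71 = 1.9577 bits/symbol


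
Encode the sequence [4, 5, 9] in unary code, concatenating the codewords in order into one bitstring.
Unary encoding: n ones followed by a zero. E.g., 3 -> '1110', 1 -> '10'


Encode each number as n ones followed by a terminating 0:
  4 -> 11110 (5 bits)
  5 -> 111110 (6 bits)
  9 -> 1111111110 (10 bits)
Total length = 5 + 6 + 10 = 21 bits.

Unary([4, 5, 9]) = 111101111101111111110 (21 bits)


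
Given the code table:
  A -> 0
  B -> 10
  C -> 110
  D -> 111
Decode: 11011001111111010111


Decoding:
110 -> C
110 -> C
0 -> A
111 -> D
111 -> D
10 -> B
10 -> B
111 -> D


Result: CCADDBBD


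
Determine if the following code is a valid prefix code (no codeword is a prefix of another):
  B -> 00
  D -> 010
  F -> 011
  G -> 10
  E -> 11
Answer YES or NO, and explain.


Checking each pair (does one codeword prefix another?):
  B='00' vs D='010': no prefix
  B='00' vs F='011': no prefix
  B='00' vs G='10': no prefix
  B='00' vs E='11': no prefix
  D='010' vs B='00': no prefix
  D='010' vs F='011': no prefix
  D='010' vs G='10': no prefix
  D='010' vs E='11': no prefix
  F='011' vs B='00': no prefix
  F='011' vs D='010': no prefix
  F='011' vs G='10': no prefix
  F='011' vs E='11': no prefix
  G='10' vs B='00': no prefix
  G='10' vs D='010': no prefix
  G='10' vs F='011': no prefix
  G='10' vs E='11': no prefix
  E='11' vs B='00': no prefix
  E='11' vs D='010': no prefix
  E='11' vs F='011': no prefix
  E='11' vs G='10': no prefix
No violation found over all pairs.

YES -- this is a valid prefix code. No codeword is a prefix of any other codeword.


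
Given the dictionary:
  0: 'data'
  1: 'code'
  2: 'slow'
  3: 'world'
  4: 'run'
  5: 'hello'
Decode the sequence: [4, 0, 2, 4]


Look up each index in the dictionary:
  4 -> 'run'
  0 -> 'data'
  2 -> 'slow'
  4 -> 'run'

Decoded: "run data slow run"


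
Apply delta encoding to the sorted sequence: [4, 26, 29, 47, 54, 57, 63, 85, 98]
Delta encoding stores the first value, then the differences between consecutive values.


First value: 4
Deltas:
  26 - 4 = 22
  29 - 26 = 3
  47 - 29 = 18
  54 - 47 = 7
  57 - 54 = 3
  63 - 57 = 6
  85 - 63 = 22
  98 - 85 = 13


Delta encoded: [4, 22, 3, 18, 7, 3, 6, 22, 13]


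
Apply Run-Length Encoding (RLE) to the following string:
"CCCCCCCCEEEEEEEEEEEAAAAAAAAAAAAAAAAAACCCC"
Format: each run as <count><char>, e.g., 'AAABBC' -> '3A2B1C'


Scanning runs left to right:
  i=0: run of 'C' x 8 -> '8C'
  i=8: run of 'E' x 11 -> '11E'
  i=19: run of 'A' x 18 -> '18A'
  i=37: run of 'C' x 4 -> '4C'

RLE = 8C11E18A4C


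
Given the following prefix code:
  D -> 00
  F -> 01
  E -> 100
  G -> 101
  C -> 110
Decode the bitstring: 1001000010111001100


Decoding step by step:
Bits 100 -> E
Bits 100 -> E
Bits 00 -> D
Bits 101 -> G
Bits 110 -> C
Bits 01 -> F
Bits 100 -> E


Decoded message: EEDGCFE


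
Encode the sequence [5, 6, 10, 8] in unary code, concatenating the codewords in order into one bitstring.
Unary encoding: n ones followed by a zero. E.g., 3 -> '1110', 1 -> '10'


Encode each number as n ones followed by a terminating 0:
  5 -> 111110 (6 bits)
  6 -> 1111110 (7 bits)
  10 -> 11111111110 (11 bits)
  8 -> 111111110 (9 bits)
Total length = 6 + 7 + 11 + 9 = 33 bits.

Unary([5, 6, 10, 8]) = 111110111111011111111110111111110 (33 bits)


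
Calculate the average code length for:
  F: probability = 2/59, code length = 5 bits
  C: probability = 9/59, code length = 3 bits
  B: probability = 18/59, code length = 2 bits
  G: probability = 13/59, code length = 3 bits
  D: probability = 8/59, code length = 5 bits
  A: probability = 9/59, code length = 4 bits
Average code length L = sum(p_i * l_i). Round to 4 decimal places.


Weighted contributions p_i * l_i:
  F: (2/59) * 5 = 10/59
  C: (9/59) * 3 = 27/59
  B: (18/59) * 2 = 36/59
  G: (13/59) * 3 = 39/59
  D: (8/59) * 5 = 40/59
  A: (9/59) * 4 = 36/59
Sum = (10 + 27 + 36 + 39 + 40 + 36)/59 = 188/59

L = 188/59 = 3.1864 bits/symbol


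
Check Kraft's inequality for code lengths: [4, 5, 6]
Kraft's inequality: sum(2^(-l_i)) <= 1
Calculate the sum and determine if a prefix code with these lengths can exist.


Sum = 2^(-4) + 2^(-5) + 2^(-6)
    = 0.0625 + 0.03125 + 0.015625
    = 7/64 = 0.109375
Since 0.109375 <= 1, Kraft's inequality IS satisfied.
A prefix code with these lengths CAN exist.

Kraft sum = 0.109375. Satisfied.


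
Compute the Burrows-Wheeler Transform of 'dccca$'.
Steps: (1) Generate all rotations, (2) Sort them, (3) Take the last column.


Rotations (sorted):
  0: $dccca -> last char: a
  1: a$dccc -> last char: c
  2: ca$dcc -> last char: c
  3: cca$dc -> last char: c
  4: ccca$d -> last char: d
  5: dccca$ -> last char: $


BWT = acccd$


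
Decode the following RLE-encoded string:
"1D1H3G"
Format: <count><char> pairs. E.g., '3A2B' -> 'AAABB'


Expanding each <count><char> pair:
  1D -> 'D'
  1H -> 'H'
  3G -> 'GGG'

Decoded = DHGGG


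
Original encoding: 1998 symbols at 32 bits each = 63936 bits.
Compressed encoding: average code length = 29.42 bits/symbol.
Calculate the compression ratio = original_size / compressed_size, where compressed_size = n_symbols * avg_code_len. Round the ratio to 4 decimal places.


original_size = n_symbols * orig_bits = 1998 * 32 = 63936 bits
compressed_size = n_symbols * avg_code_len = 1998 * 29.42 = 58781.16 bits
ratio = original_size / compressed_size = 63936 / 58781.16 = 1.0877

Compression ratio = 1.0877


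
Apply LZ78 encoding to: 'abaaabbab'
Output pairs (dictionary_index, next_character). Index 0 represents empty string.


LZ78 encoding steps:
Dictionary: {0: ''}
Step 1: w='' (idx 0), next='a' -> output (0, 'a'), add 'a' as idx 1
Step 2: w='' (idx 0), next='b' -> output (0, 'b'), add 'b' as idx 2
Step 3: w='a' (idx 1), next='a' -> output (1, 'a'), add 'aa' as idx 3
Step 4: w='a' (idx 1), next='b' -> output (1, 'b'), add 'ab' as idx 4
Step 5: w='b' (idx 2), next='a' -> output (2, 'a'), add 'ba' as idx 5
Step 6: w='b' (idx 2), end of input -> output (2, '')


Encoded: [(0, 'a'), (0, 'b'), (1, 'a'), (1, 'b'), (2, 'a'), (2, '')]


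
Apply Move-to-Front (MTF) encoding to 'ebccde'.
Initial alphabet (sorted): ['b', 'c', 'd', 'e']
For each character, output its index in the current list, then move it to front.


MTF encoding:
'e': index 3 in ['b', 'c', 'd', 'e'] -> ['e', 'b', 'c', 'd']
'b': index 1 in ['e', 'b', 'c', 'd'] -> ['b', 'e', 'c', 'd']
'c': index 2 in ['b', 'e', 'c', 'd'] -> ['c', 'b', 'e', 'd']
'c': index 0 in ['c', 'b', 'e', 'd'] -> ['c', 'b', 'e', 'd']
'd': index 3 in ['c', 'b', 'e', 'd'] -> ['d', 'c', 'b', 'e']
'e': index 3 in ['d', 'c', 'b', 'e'] -> ['e', 'd', 'c', 'b']


Output: [3, 1, 2, 0, 3, 3]


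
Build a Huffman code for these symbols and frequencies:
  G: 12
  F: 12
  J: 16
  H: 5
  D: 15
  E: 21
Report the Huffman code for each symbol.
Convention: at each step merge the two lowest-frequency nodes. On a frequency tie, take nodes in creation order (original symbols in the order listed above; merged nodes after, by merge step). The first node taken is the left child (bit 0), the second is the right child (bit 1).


Huffman tree construction:
Step 1: Merge H(5) + G(12) = 17
Step 2: Merge F(12) + D(15) = 27
Step 3: Merge J(16) + (H+G)(17) = 33
Step 4: Merge E(21) + (F+D)(27) = 48
Step 5: Merge (J+(H+G))(33) + (E+(F+D))(48) = 81
Read each symbol's code off the tree from the root (left child = 0, right child = 1).

Codes:
  G: 011 (length 3)
  F: 110 (length 3)
  J: 00 (length 2)
  H: 010 (length 3)
  D: 111 (length 3)
  E: 10 (length 2)
Average code length: 206/81 = 2.5432 bits/symbol


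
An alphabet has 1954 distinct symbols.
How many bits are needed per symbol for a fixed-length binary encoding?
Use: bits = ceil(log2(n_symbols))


log2(1954) = 10.9322
Bracket: 2^10 = 1024 < 1954 <= 2^11 = 2048
So ceil(log2(1954)) = 11

bits = ceil(log2(1954)) = ceil(10.9322) = 11 bits


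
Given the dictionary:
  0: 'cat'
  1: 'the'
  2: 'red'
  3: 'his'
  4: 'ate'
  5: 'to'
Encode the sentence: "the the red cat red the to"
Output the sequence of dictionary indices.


Look up each word in the dictionary:
  'the' -> 1
  'the' -> 1
  'red' -> 2
  'cat' -> 0
  'red' -> 2
  'the' -> 1
  'to' -> 5

Encoded: [1, 1, 2, 0, 2, 1, 5]


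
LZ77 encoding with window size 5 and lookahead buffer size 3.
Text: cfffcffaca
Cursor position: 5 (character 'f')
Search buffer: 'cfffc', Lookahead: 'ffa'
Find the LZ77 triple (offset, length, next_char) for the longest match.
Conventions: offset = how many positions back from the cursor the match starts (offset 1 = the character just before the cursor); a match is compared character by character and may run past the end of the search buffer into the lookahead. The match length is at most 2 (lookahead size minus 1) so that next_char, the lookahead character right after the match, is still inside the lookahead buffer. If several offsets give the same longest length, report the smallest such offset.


Try each offset into the search buffer:
  offset=1 (pos 4, char 'c'): match length 0
  offset=2 (pos 3, char 'f'): match length 1
  offset=3 (pos 2, char 'f'): match length 2
  offset=4 (pos 1, char 'f'): match length 2
  offset=5 (pos 0, char 'c'): match length 0
Longest match has length 2, found at offsets 3, 4; take the smallest, offset 3.
next_char = character at position 5 + 2 = 7 -> 'a'

Best match: offset=3, length=2 (matching 'ff' starting at position 2)
LZ77 triple: (3, 2, 'a')


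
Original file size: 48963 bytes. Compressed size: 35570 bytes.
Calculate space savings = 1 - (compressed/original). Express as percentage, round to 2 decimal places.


ratio = compressed/original = 35570/48963 = 0.726467
savings = 1 - ratio = 1 - 0.726467 = 0.273533
as a percentage: 0.273533 * 100 = 27.35%

Space savings = 1 - 35570/48963 = 27.35%


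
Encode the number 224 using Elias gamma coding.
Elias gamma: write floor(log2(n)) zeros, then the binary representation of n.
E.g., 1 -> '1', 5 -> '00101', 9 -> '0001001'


num_bits = floor(log2(224)) + 1 = 8
leading_zeros = num_bits - 1 = 7
binary(224) = 11100000

Elias gamma(224) = '0000000' + '11100000' = 000000011100000 (15 bits)


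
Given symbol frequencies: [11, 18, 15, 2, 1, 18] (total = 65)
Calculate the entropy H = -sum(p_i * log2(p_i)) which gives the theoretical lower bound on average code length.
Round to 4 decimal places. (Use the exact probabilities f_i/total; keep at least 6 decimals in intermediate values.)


Per-symbol terms -p_i * log2(p_i) with p_i = f_i/65:
  p = 11/65 = 0.169231: log2(p) = -2.562936, -p*log2(p) = 0.433728
  p = 18/65 = 0.276923: log2(p) = -1.852443, -p*log2(p) = 0.512984
  p = 15/65 = 0.230769: log2(p) = -2.115477, -p*log2(p) = 0.488187
  p = 2/65 = 0.030769: log2(p) = -5.022368, -p*log2(p) = 0.154534
  p = 1/65 = 0.015385: log2(p) = -6.022368, -p*log2(p) = 0.092652
  p = 18/65 = 0.276923: log2(p) = -1.852443, -p*log2(p) = 0.512984
H = 0.433728 + 0.512984 + 0.488187 + 0.154534 + 0.092652 + 0.512984 = 2.195069

H = 2.1951 bits/symbol
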